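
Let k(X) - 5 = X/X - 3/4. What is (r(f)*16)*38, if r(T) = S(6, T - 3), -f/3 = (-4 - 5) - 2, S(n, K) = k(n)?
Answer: 3192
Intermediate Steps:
k(X) = 21/4 (k(X) = 5 + (X/X - 3/4) = 5 + (1 - 3*¼) = 5 + (1 - ¾) = 5 + ¼ = 21/4)
S(n, K) = 21/4
f = 33 (f = -3*((-4 - 5) - 2) = -3*(-9 - 2) = -3*(-11) = 33)
r(T) = 21/4
(r(f)*16)*38 = ((21/4)*16)*38 = 84*38 = 3192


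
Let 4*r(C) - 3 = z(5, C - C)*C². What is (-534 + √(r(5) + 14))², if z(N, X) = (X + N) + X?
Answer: (534 - √46)² ≈ 2.7796e+5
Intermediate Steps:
z(N, X) = N + 2*X (z(N, X) = (N + X) + X = N + 2*X)
r(C) = ¾ + 5*C²/4 (r(C) = ¾ + ((5 + 2*(C - C))*C²)/4 = ¾ + ((5 + 2*0)*C²)/4 = ¾ + ((5 + 0)*C²)/4 = ¾ + (5*C²)/4 = ¾ + 5*C²/4)
(-534 + √(r(5) + 14))² = (-534 + √((¾ + (5/4)*5²) + 14))² = (-534 + √((¾ + (5/4)*25) + 14))² = (-534 + √((¾ + 125/4) + 14))² = (-534 + √(32 + 14))² = (-534 + √46)²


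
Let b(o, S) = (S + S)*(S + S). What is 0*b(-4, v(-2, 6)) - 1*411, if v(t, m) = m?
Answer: -411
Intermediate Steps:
b(o, S) = 4*S² (b(o, S) = (2*S)*(2*S) = 4*S²)
0*b(-4, v(-2, 6)) - 1*411 = 0*(4*6²) - 1*411 = 0*(4*36) - 411 = 0*144 - 411 = 0 - 411 = -411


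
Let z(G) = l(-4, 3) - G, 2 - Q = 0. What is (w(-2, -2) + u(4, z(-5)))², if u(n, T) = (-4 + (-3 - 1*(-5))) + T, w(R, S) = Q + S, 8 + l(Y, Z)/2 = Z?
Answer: 49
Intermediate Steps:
l(Y, Z) = -16 + 2*Z
Q = 2 (Q = 2 - 1*0 = 2 + 0 = 2)
w(R, S) = 2 + S
z(G) = -10 - G (z(G) = (-16 + 2*3) - G = (-16 + 6) - G = -10 - G)
u(n, T) = -2 + T (u(n, T) = (-4 + (-3 + 5)) + T = (-4 + 2) + T = -2 + T)
(w(-2, -2) + u(4, z(-5)))² = ((2 - 2) + (-2 + (-10 - 1*(-5))))² = (0 + (-2 + (-10 + 5)))² = (0 + (-2 - 5))² = (0 - 7)² = (-7)² = 49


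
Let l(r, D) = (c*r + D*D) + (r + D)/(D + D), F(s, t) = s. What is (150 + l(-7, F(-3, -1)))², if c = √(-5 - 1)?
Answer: 229678/9 - 6748*I*√6/3 ≈ 25520.0 - 5509.7*I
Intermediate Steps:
c = I*√6 (c = √(-6) = I*√6 ≈ 2.4495*I)
l(r, D) = D² + (D + r)/(2*D) + I*r*√6 (l(r, D) = ((I*√6)*r + D*D) + (r + D)/(D + D) = (I*r*√6 + D²) + (D + r)/((2*D)) = (D² + I*r*√6) + (D + r)*(1/(2*D)) = (D² + I*r*√6) + (D + r)/(2*D) = D² + (D + r)/(2*D) + I*r*√6)
(150 + l(-7, F(-3, -1)))² = (150 + (½ + (-3)² + (½)*(-7)/(-3) + I*(-7)*√6))² = (150 + (½ + 9 + (½)*(-7)*(-⅓) - 7*I*√6))² = (150 + (½ + 9 + 7/6 - 7*I*√6))² = (150 + (32/3 - 7*I*√6))² = (482/3 - 7*I*√6)²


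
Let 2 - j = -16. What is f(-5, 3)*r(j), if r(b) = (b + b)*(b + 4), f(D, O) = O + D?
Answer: -1584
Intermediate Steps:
j = 18 (j = 2 - 1*(-16) = 2 + 16 = 18)
f(D, O) = D + O
r(b) = 2*b*(4 + b) (r(b) = (2*b)*(4 + b) = 2*b*(4 + b))
f(-5, 3)*r(j) = (-5 + 3)*(2*18*(4 + 18)) = -4*18*22 = -2*792 = -1584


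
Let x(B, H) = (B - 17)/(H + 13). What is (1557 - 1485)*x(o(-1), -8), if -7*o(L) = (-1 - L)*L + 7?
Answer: -1296/5 ≈ -259.20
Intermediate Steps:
o(L) = -1 - L*(-1 - L)/7 (o(L) = -((-1 - L)*L + 7)/7 = -(L*(-1 - L) + 7)/7 = -(7 + L*(-1 - L))/7 = -1 - L*(-1 - L)/7)
x(B, H) = (-17 + B)/(13 + H)
(1557 - 1485)*x(o(-1), -8) = (1557 - 1485)*((-17 + (-1 + (1/7)*(-1) + (1/7)*(-1)**2))/(13 - 8)) = 72*((-17 + (-1 - 1/7 + (1/7)*1))/5) = 72*((-17 + (-1 - 1/7 + 1/7))/5) = 72*((-17 - 1)/5) = 72*((1/5)*(-18)) = 72*(-18/5) = -1296/5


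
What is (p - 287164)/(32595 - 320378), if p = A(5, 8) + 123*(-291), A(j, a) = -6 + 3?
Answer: 322960/287783 ≈ 1.1222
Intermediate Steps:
A(j, a) = -3
p = -35796 (p = -3 + 123*(-291) = -3 - 35793 = -35796)
(p - 287164)/(32595 - 320378) = (-35796 - 287164)/(32595 - 320378) = -322960/(-287783) = -322960*(-1/287783) = 322960/287783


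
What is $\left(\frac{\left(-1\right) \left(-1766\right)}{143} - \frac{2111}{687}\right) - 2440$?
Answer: $- \frac{238796671}{98241} \approx -2430.7$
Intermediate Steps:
$\left(\frac{\left(-1\right) \left(-1766\right)}{143} - \frac{2111}{687}\right) - 2440 = \left(1766 \cdot \frac{1}{143} - \frac{2111}{687}\right) - 2440 = \left(\frac{1766}{143} - \frac{2111}{687}\right) - 2440 = \frac{911369}{98241} - 2440 = - \frac{238796671}{98241}$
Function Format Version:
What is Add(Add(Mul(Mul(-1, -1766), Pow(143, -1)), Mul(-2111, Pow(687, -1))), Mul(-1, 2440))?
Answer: Rational(-238796671, 98241) ≈ -2430.7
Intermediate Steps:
Add(Add(Mul(Mul(-1, -1766), Pow(143, -1)), Mul(-2111, Pow(687, -1))), Mul(-1, 2440)) = Add(Add(Mul(1766, Rational(1, 143)), Mul(-2111, Rational(1, 687))), -2440) = Add(Add(Rational(1766, 143), Rational(-2111, 687)), -2440) = Add(Rational(911369, 98241), -2440) = Rational(-238796671, 98241)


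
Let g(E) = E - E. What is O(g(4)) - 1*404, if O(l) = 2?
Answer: -402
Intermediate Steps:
g(E) = 0
O(g(4)) - 1*404 = 2 - 1*404 = 2 - 404 = -402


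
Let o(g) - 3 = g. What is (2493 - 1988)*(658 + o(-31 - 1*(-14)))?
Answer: 325220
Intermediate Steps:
o(g) = 3 + g
(2493 - 1988)*(658 + o(-31 - 1*(-14))) = (2493 - 1988)*(658 + (3 + (-31 - 1*(-14)))) = 505*(658 + (3 + (-31 + 14))) = 505*(658 + (3 - 17)) = 505*(658 - 14) = 505*644 = 325220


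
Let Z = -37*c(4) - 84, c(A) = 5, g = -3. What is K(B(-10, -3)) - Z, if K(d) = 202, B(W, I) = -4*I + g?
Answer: 471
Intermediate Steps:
B(W, I) = -3 - 4*I (B(W, I) = -4*I - 3 = -3 - 4*I)
Z = -269 (Z = -37*5 - 84 = -185 - 84 = -269)
K(B(-10, -3)) - Z = 202 - 1*(-269) = 202 + 269 = 471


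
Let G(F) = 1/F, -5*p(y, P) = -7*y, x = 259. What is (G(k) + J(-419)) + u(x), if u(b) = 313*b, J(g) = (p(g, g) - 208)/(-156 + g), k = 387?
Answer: 90198711301/1112625 ≈ 81068.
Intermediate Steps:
p(y, P) = 7*y/5 (p(y, P) = -(-7)*y/5 = 7*y/5)
J(g) = (-208 + 7*g/5)/(-156 + g) (J(g) = (7*g/5 - 208)/(-156 + g) = (-208 + 7*g/5)/(-156 + g))
(G(k) + J(-419)) + u(x) = (1/387 + (-1040 + 7*(-419))/(5*(-156 - 419))) + 313*259 = (1/387 + (1/5)*(-1040 - 2933)/(-575)) + 81067 = (1/387 + (1/5)*(-1/575)*(-3973)) + 81067 = (1/387 + 3973/2875) + 81067 = 1540426/1112625 + 81067 = 90198711301/1112625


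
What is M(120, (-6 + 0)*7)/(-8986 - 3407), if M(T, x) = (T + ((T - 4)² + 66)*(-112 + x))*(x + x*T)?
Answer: -3527361992/4131 ≈ -8.5388e+5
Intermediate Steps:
M(T, x) = (T + (-112 + x)*(66 + (-4 + T)²))*(x + T*x) (M(T, x) = (T + ((-4 + T)² + 66)*(-112 + x))*(x + T*x) = (T + (66 + (-4 + T)²)*(-112 + x))*(x + T*x) = (T + (-112 + x)*(66 + (-4 + T)²))*(x + T*x))
M(120, (-6 + 0)*7)/(-8986 - 3407) = (((-6 + 0)*7)*(-9184 - 8287*120 - 112*120³ + 82*((-6 + 0)*7) + 785*120² + ((-6 + 0)*7)*120³ - 7*(-6 + 0)*7*120² + 74*120*((-6 + 0)*7)))/(-8986 - 3407) = ((-6*7)*(-9184 - 994440 - 112*1728000 + 82*(-6*7) + 785*14400 - 6*7*1728000 - 7*(-6*7)*14400 + 74*120*(-6*7)))/(-12393) = -42*(-9184 - 994440 - 193536000 + 82*(-42) + 11304000 - 42*1728000 - 7*(-42)*14400 + 74*120*(-42))*(-1/12393) = -42*(-9184 - 994440 - 193536000 - 3444 + 11304000 - 72576000 + 4233600 - 372960)*(-1/12393) = -42*(-251954428)*(-1/12393) = 10582085976*(-1/12393) = -3527361992/4131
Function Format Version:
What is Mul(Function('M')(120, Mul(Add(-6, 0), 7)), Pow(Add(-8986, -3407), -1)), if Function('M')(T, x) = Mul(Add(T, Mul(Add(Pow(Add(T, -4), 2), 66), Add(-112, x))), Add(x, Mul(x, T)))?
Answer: Rational(-3527361992, 4131) ≈ -8.5388e+5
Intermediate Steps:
Function('M')(T, x) = Mul(Add(T, Mul(Add(-112, x), Add(66, Pow(Add(-4, T), 2)))), Add(x, Mul(T, x))) (Function('M')(T, x) = Mul(Add(T, Mul(Add(Pow(Add(-4, T), 2), 66), Add(-112, x))), Add(x, Mul(T, x))) = Mul(Add(T, Mul(Add(66, Pow(Add(-4, T), 2)), Add(-112, x))), Add(x, Mul(T, x))) = Mul(Add(T, Mul(Add(-112, x), Add(66, Pow(Add(-4, T), 2)))), Add(x, Mul(T, x))))
Mul(Function('M')(120, Mul(Add(-6, 0), 7)), Pow(Add(-8986, -3407), -1)) = Mul(Mul(Mul(Add(-6, 0), 7), Add(-9184, Mul(-8287, 120), Mul(-112, Pow(120, 3)), Mul(82, Mul(Add(-6, 0), 7)), Mul(785, Pow(120, 2)), Mul(Mul(Add(-6, 0), 7), Pow(120, 3)), Mul(-7, Mul(Add(-6, 0), 7), Pow(120, 2)), Mul(74, 120, Mul(Add(-6, 0), 7)))), Pow(Add(-8986, -3407), -1)) = Mul(Mul(Mul(-6, 7), Add(-9184, -994440, Mul(-112, 1728000), Mul(82, Mul(-6, 7)), Mul(785, 14400), Mul(Mul(-6, 7), 1728000), Mul(-7, Mul(-6, 7), 14400), Mul(74, 120, Mul(-6, 7)))), Pow(-12393, -1)) = Mul(Mul(-42, Add(-9184, -994440, -193536000, Mul(82, -42), 11304000, Mul(-42, 1728000), Mul(-7, -42, 14400), Mul(74, 120, -42))), Rational(-1, 12393)) = Mul(Mul(-42, Add(-9184, -994440, -193536000, -3444, 11304000, -72576000, 4233600, -372960)), Rational(-1, 12393)) = Mul(Mul(-42, -251954428), Rational(-1, 12393)) = Mul(10582085976, Rational(-1, 12393)) = Rational(-3527361992, 4131)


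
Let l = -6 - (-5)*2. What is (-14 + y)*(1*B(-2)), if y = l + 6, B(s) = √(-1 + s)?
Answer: -4*I*√3 ≈ -6.9282*I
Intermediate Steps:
l = 4 (l = -6 - 1*(-10) = -6 + 10 = 4)
y = 10 (y = 4 + 6 = 10)
(-14 + y)*(1*B(-2)) = (-14 + 10)*(1*√(-1 - 2)) = -4*√(-3) = -4*I*√3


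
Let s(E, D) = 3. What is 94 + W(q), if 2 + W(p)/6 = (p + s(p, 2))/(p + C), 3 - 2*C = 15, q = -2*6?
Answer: 85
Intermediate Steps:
q = -12
C = -6 (C = 3/2 - ½*15 = 3/2 - 15/2 = -6)
W(p) = -12 + 6*(3 + p)/(-6 + p) (W(p) = -12 + 6*((p + 3)/(p - 6)) = -12 + 6*((3 + p)/(-6 + p)) = -12 + 6*(3 + p)/(-6 + p))
94 + W(q) = 94 + 6*(15 - 1*(-12))/(-6 - 12) = 94 + 6*(15 + 12)/(-18) = 94 + 6*(-1/18)*27 = 94 - 9 = 85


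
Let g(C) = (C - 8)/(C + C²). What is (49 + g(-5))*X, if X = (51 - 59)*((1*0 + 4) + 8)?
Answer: -23208/5 ≈ -4641.6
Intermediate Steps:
g(C) = (-8 + C)/(C + C²)
X = -96 (X = -8*((0 + 4) + 8) = -8*(4 + 8) = -8*12 = -96)
(49 + g(-5))*X = (49 + (-8 - 5)/((-5)*(1 - 5)))*(-96) = (49 - ⅕*(-13)/(-4))*(-96) = (49 - ⅕*(-¼)*(-13))*(-96) = (49 - 13/20)*(-96) = (967/20)*(-96) = -23208/5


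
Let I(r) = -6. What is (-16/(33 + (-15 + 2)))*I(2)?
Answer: 24/5 ≈ 4.8000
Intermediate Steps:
(-16/(33 + (-15 + 2)))*I(2) = (-16/(33 + (-15 + 2)))*(-6) = (-16/(33 - 13))*(-6) = (-16/20)*(-6) = ((1/20)*(-16))*(-6) = -4/5*(-6) = 24/5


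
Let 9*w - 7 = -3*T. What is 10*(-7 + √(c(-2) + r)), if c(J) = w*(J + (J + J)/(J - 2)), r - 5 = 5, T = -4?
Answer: -70 + 10*√71/3 ≈ -41.913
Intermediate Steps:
w = 19/9 (w = 7/9 + (-3*(-4))/9 = 7/9 + (⅑)*12 = 7/9 + 4/3 = 19/9 ≈ 2.1111)
r = 10 (r = 5 + 5 = 10)
c(J) = 19*J/9 + 38*J/(9*(-2 + J)) (c(J) = 19*(J + (J + J)/(J - 2))/9 = 19*(J + (2*J)/(-2 + J))/9 = 19*(J + 2*J/(-2 + J))/9 = 19*J/9 + 38*J/(9*(-2 + J)))
10*(-7 + √(c(-2) + r)) = 10*(-7 + √((19/9)*(-2)²/(-2 - 2) + 10)) = 10*(-7 + √((19/9)*4/(-4) + 10)) = 10*(-7 + √((19/9)*4*(-¼) + 10)) = 10*(-7 + √(-19/9 + 10)) = 10*(-7 + √(71/9)) = 10*(-7 + √71/3) = -70 + 10*√71/3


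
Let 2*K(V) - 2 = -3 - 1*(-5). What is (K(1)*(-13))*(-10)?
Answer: 260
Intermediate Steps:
K(V) = 2 (K(V) = 1 + (-3 - 1*(-5))/2 = 1 + (-3 + 5)/2 = 1 + (1/2)*2 = 1 + 1 = 2)
(K(1)*(-13))*(-10) = (2*(-13))*(-10) = -26*(-10) = 260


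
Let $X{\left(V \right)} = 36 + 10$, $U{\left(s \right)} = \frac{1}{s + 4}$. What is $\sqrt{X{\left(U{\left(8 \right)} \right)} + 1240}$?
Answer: $\sqrt{1286} \approx 35.861$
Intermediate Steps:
$U{\left(s \right)} = \frac{1}{4 + s}$
$X{\left(V \right)} = 46$
$\sqrt{X{\left(U{\left(8 \right)} \right)} + 1240} = \sqrt{46 + 1240} = \sqrt{1286}$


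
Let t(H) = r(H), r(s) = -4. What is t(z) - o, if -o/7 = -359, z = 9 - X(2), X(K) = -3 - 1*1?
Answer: -2517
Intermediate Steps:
X(K) = -4 (X(K) = -3 - 1 = -4)
z = 13 (z = 9 - 1*(-4) = 9 + 4 = 13)
o = 2513 (o = -7*(-359) = 2513)
t(H) = -4
t(z) - o = -4 - 1*2513 = -4 - 2513 = -2517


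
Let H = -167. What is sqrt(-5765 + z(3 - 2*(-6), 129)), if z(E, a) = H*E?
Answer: I*sqrt(8270) ≈ 90.94*I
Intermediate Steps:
z(E, a) = -167*E
sqrt(-5765 + z(3 - 2*(-6), 129)) = sqrt(-5765 - 167*(3 - 2*(-6))) = sqrt(-5765 - 167*(3 + 12)) = sqrt(-5765 - 167*15) = sqrt(-5765 - 2505) = sqrt(-8270) = I*sqrt(8270)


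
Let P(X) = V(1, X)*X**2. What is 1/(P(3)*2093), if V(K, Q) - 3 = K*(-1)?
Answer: 1/37674 ≈ 2.6544e-5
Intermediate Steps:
V(K, Q) = 3 - K (V(K, Q) = 3 + K*(-1) = 3 - K)
P(X) = 2*X**2 (P(X) = (3 - 1*1)*X**2 = (3 - 1)*X**2 = 2*X**2)
1/(P(3)*2093) = 1/((2*3**2)*2093) = 1/((2*9)*2093) = 1/(18*2093) = 1/37674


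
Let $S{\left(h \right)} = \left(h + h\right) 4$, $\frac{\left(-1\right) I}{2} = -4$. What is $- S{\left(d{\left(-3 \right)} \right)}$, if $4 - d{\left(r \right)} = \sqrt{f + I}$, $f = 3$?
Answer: $-32 + 8 \sqrt{11} \approx -5.467$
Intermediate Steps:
$I = 8$ ($I = \left(-2\right) \left(-4\right) = 8$)
$d{\left(r \right)} = 4 - \sqrt{11}$ ($d{\left(r \right)} = 4 - \sqrt{3 + 8} = 4 - \sqrt{11}$)
$S{\left(h \right)} = 8 h$ ($S{\left(h \right)} = 2 h 4 = 8 h$)
$- S{\left(d{\left(-3 \right)} \right)} = - 8 \left(4 - \sqrt{11}\right) = - (32 - 8 \sqrt{11}) = -32 + 8 \sqrt{11}$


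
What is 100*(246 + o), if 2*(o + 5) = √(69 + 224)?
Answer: 24100 + 50*√293 ≈ 24956.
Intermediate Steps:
o = -5 + √293/2 (o = -5 + √(69 + 224)/2 = -5 + √293/2 ≈ 3.5586)
100*(246 + o) = 100*(246 + (-5 + √293/2)) = 100*(241 + √293/2) = 24100 + 50*√293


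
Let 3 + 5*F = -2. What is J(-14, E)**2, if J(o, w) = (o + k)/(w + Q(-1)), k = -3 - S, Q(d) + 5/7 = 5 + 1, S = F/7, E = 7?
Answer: 3481/1849 ≈ 1.8826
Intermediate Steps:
F = -1 (F = -3/5 + (1/5)*(-2) = -3/5 - 2/5 = -1)
S = -1/7 ≈ -0.14286
Q(d) = 37/7 (Q(d) = -5/7 + (5 + 1) = -5/7 + 6 = 37/7)
k = -20/7 (k = -3 - 1*(-1/7) = -3 + 1/7 = -20/7 ≈ -2.8571)
J(o, w) = (-20/7 + o)/(37/7 + w) (J(o, w) = (o - 20/7)/(w + 37/7) = (-20/7 + o)/(37/7 + w))
J(-14, E)**2 = ((-20 + 7*(-14))/(37 + 7*7))**2 = ((-20 - 98)/(37 + 49))**2 = (-118/86)**2 = ((1/86)*(-118))**2 = (-59/43)**2 = 3481/1849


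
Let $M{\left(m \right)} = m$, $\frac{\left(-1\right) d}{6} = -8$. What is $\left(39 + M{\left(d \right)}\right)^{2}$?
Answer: $7569$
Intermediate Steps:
$d = 48$ ($d = \left(-6\right) \left(-8\right) = 48$)
$\left(39 + M{\left(d \right)}\right)^{2} = \left(39 + 48\right)^{2} = 87^{2} = 7569$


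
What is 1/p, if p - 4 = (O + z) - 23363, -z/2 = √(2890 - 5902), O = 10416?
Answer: I/(-12943*I + 4*√753) ≈ -7.7256e-5 + 6.5517e-7*I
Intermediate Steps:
z = -4*I*√753 (z = -2*√(2890 - 5902) = -4*I*√753 ≈ -109.76*I)
p = -12943 - 4*I*√753 (p = 4 + ((10416 - 4*I*√753) - 23363) = 4 + (-12947 - 4*I*√753) = -12943 - 4*I*√753 ≈ -12943.0 - 109.76*I)
1/p = 1/(-12943 - 4*I*√753)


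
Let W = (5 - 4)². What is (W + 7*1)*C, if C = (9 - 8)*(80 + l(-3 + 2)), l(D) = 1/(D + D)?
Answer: 636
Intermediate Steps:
l(D) = 1/(2*D)
W = 1 (W = 1² = 1)
C = 159/2 (C = (9 - 8)*(80 + 1/(2*(-3 + 2))) = 1*(80 + (½)/(-1)) = 1*(80 + (½)*(-1)) = 1*(80 - ½) = 1*(159/2) = 159/2 ≈ 79.500)
(W + 7*1)*C = (1 + 7*1)*(159/2) = (1 + 7)*(159/2) = 8*(159/2) = 636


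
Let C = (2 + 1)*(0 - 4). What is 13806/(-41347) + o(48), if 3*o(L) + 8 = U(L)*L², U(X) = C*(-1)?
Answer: 1142789662/124041 ≈ 9213.0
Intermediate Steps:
C = -12 (C = 3*(-4) = -12)
U(X) = 12 (U(X) = -12*(-1) = 12)
o(L) = -8/3 + 4*L² (o(L) = -8/3 + (12*L²)/3 = -8/3 + 4*L²)
13806/(-41347) + o(48) = 13806/(-41347) + (-8/3 + 4*48²) = 13806*(-1/41347) + (-8/3 + 4*2304) = -13806/41347 + (-8/3 + 9216) = -13806/41347 + 27640/3 = 1142789662/124041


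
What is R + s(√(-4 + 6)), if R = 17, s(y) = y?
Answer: 17 + √2 ≈ 18.414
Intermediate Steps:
R + s(√(-4 + 6)) = 17 + √(-4 + 6) = 17 + √2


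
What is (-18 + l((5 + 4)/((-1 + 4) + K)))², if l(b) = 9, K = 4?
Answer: 81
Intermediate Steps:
(-18 + l((5 + 4)/((-1 + 4) + K)))² = (-18 + 9)² = (-9)² = 81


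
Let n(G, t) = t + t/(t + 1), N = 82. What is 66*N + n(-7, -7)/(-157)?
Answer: 5098139/942 ≈ 5412.0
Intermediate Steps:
n(G, t) = t + t/(1 + t)
66*N + n(-7, -7)/(-157) = 66*82 - 7*(2 - 7)/(1 - 7)/(-157) = 5412 - 7*(-5)/(-6)*(-1/157) = 5412 - 7*(-⅙)*(-5)*(-1/157) = 5412 - 35/6*(-1/157) = 5412 + 35/942 = 5098139/942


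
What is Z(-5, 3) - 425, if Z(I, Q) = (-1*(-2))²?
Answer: -421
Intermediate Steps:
Z(I, Q) = 4 (Z(I, Q) = 2² = 4)
Z(-5, 3) - 425 = 4 - 425 = -421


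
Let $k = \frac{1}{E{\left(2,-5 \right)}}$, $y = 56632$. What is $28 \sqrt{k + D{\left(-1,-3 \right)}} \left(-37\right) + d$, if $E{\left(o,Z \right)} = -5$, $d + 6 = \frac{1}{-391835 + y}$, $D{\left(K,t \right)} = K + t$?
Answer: $- \frac{2011219}{335203} - \frac{1036 i \sqrt{105}}{5} \approx -6.0 - 2123.2 i$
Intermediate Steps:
$d = - \frac{2011219}{335203}$ ($d = -6 + \frac{1}{-391835 + 56632} = -6 + \frac{1}{-335203} = -6 - \frac{1}{335203} = - \frac{2011219}{335203} \approx -6.0$)
$k = - \frac{1}{5}$ ($k = \frac{1}{-5} = - \frac{1}{5} \approx -0.2$)
$28 \sqrt{k + D{\left(-1,-3 \right)}} \left(-37\right) + d = 28 \sqrt{- \frac{1}{5} - 4} \left(-37\right) - \frac{2011219}{335203} = 28 \sqrt{- \frac{21}{5}} \left(-37\right) - \frac{2011219}{335203} = 28 \frac{i \sqrt{105}}{5} \left(-37\right) - \frac{2011219}{335203} = \frac{28 i \sqrt{105}}{5} \left(-37\right) - \frac{2011219}{335203} = - \frac{1036 i \sqrt{105}}{5} - \frac{2011219}{335203} = - \frac{2011219}{335203} - \frac{1036 i \sqrt{105}}{5}$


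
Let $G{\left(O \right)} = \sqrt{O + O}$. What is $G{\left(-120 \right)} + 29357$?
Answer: $29357 + 4 i \sqrt{15} \approx 29357.0 + 15.492 i$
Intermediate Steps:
$G{\left(O \right)} = \sqrt{2} \sqrt{O}$ ($G{\left(O \right)} = \sqrt{2 O} = \sqrt{2} \sqrt{O}$)
$G{\left(-120 \right)} + 29357 = \sqrt{2} \sqrt{-120} + 29357 = \sqrt{2} \cdot 2 i \sqrt{30} + 29357 = 4 i \sqrt{15} + 29357 = 29357 + 4 i \sqrt{15}$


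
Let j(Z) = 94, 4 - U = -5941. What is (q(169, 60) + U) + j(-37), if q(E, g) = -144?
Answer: 5895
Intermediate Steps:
U = 5945 (U = 4 - 1*(-5941) = 4 + 5941 = 5945)
(q(169, 60) + U) + j(-37) = (-144 + 5945) + 94 = 5801 + 94 = 5895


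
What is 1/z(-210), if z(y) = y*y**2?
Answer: -1/9261000 ≈ -1.0798e-7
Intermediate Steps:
z(y) = y**3
1/z(-210) = 1/((-210)**3) = 1/(-9261000) = -1/9261000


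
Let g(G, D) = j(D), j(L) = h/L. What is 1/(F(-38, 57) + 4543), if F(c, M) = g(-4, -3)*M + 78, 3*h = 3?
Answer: 1/4602 ≈ 0.00021730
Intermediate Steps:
h = 1 (h = (1/3)*3 = 1)
j(L) = 1/L
g(G, D) = 1/D
F(c, M) = 78 - M/3 (F(c, M) = M/(-3) + 78 = -M/3 + 78 = 78 - M/3)
1/(F(-38, 57) + 4543) = 1/((78 - 1/3*57) + 4543) = 1/((78 - 19) + 4543) = 1/(59 + 4543) = 1/4602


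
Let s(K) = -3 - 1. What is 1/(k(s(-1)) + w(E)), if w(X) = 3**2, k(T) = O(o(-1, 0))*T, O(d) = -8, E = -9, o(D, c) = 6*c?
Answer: 1/41 ≈ 0.024390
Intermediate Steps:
s(K) = -4
k(T) = -8*T
w(X) = 9
1/(k(s(-1)) + w(E)) = 1/(-8*(-4) + 9) = 1/(32 + 9) = 1/41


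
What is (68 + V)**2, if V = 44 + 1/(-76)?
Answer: 72437121/5776 ≈ 12541.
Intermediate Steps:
V = 3343/76 (V = 44 - 1/76 = 3343/76 ≈ 43.987)
(68 + V)**2 = (68 + 3343/76)**2 = (8511/76)**2 = 72437121/5776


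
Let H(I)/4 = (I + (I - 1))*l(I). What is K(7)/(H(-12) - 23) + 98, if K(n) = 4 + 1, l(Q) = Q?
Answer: 115351/1177 ≈ 98.004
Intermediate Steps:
H(I) = 4*I*(-1 + 2*I) (H(I) = 4*((I + (I - 1))*I) = 4*((I + (-1 + I))*I) = 4*((-1 + 2*I)*I) = 4*(I*(-1 + 2*I)) = 4*I*(-1 + 2*I))
K(n) = 5
K(7)/(H(-12) - 23) + 98 = 5/(4*(-12)*(-1 + 2*(-12)) - 23) + 98 = 5/(4*(-12)*(-1 - 24) - 23) + 98 = 5/(4*(-12)*(-25) - 23) + 98 = 5/(1200 - 23) + 98 = 5/1177 + 98 = 115351/1177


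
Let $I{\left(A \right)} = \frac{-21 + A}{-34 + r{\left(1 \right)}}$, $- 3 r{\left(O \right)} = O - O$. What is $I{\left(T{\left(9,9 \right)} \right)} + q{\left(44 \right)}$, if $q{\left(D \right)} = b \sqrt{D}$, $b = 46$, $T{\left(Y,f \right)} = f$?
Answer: $\frac{6}{17} + 92 \sqrt{11} \approx 305.48$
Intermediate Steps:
$r{\left(O \right)} = 0$ ($r{\left(O \right)} = - \frac{O - O}{3} = \left(- \frac{1}{3}\right) 0 = 0$)
$I{\left(A \right)} = \frac{21}{34} - \frac{A}{34}$ ($I{\left(A \right)} = \frac{-21 + A}{-34 + 0} = \frac{-21 + A}{-34} = \left(-21 + A\right) \left(- \frac{1}{34}\right) = \frac{21}{34} - \frac{A}{34}$)
$q{\left(D \right)} = 46 \sqrt{D}$
$I{\left(T{\left(9,9 \right)} \right)} + q{\left(44 \right)} = \left(\frac{21}{34} - \frac{9}{34}\right) + 46 \sqrt{44} = \left(\frac{21}{34} - \frac{9}{34}\right) + 46 \cdot 2 \sqrt{11} = \frac{6}{17} + 92 \sqrt{11}$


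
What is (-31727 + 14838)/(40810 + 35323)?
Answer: -16889/76133 ≈ -0.22184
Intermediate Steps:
(-31727 + 14838)/(40810 + 35323) = -16889/76133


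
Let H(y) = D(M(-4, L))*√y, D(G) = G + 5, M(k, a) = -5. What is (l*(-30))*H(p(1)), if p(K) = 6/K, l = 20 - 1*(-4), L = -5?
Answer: 0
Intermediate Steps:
l = 24 (l = 20 + 4 = 24)
D(G) = 5 + G
H(y) = 0 (H(y) = (5 - 5)*√y = 0*√y = 0)
(l*(-30))*H(p(1)) = (24*(-30))*0 = -720*0 = 0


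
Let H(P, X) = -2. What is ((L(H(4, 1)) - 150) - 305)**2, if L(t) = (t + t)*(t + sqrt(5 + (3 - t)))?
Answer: 199969 + 3576*sqrt(10) ≈ 2.1128e+5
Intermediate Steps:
L(t) = 2*t*(t + sqrt(8 - t)) (L(t) = (2*t)*(t + sqrt(8 - t)) = 2*t*(t + sqrt(8 - t)))
((L(H(4, 1)) - 150) - 305)**2 = ((2*(-2)*(-2 + sqrt(8 - 1*(-2))) - 150) - 305)**2 = ((2*(-2)*(-2 + sqrt(8 + 2)) - 150) - 305)**2 = ((2*(-2)*(-2 + sqrt(10)) - 150) - 305)**2 = (((8 - 4*sqrt(10)) - 150) - 305)**2 = ((-142 - 4*sqrt(10)) - 305)**2 = (-447 - 4*sqrt(10))**2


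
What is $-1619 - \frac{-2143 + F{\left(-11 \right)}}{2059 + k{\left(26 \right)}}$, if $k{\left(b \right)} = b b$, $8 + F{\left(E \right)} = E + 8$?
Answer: $- \frac{4425811}{2735} \approx -1618.2$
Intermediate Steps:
$F{\left(E \right)} = E$ ($F{\left(E \right)} = -8 + \left(E + 8\right) = -8 + \left(8 + E\right) = E$)
$k{\left(b \right)} = b^{2}$
$-1619 - \frac{-2143 + F{\left(-11 \right)}}{2059 + k{\left(26 \right)}} = -1619 - \frac{-2143 - 11}{2059 + 26^{2}} = -1619 - - \frac{2154}{2059 + 676} = -1619 - - \frac{2154}{2735} = -1619 + \frac{2154}{2735} = - \frac{4425811}{2735}$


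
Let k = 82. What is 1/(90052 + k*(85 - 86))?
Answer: 1/89970 ≈ 1.1115e-5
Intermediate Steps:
1/(90052 + k*(85 - 86)) = 1/(90052 + 82*(85 - 86)) = 1/(90052 + 82*(-1)) = 1/(90052 - 82) = 1/89970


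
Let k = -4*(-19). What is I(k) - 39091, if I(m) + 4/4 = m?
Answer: -39016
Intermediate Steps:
k = 76
I(m) = -1 + m
I(k) - 39091 = (-1 + 76) - 39091 = 75 - 39091 = -39016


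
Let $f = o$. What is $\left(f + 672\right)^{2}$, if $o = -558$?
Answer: $12996$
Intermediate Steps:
$f = -558$
$\left(f + 672\right)^{2} = \left(-558 + 672\right)^{2} = 114^{2} = 12996$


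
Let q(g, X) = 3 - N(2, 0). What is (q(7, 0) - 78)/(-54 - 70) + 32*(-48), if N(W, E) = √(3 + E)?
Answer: -190389/124 + √3/124 ≈ -1535.4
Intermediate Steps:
q(g, X) = 3 - √3 (q(g, X) = 3 - √(3 + 0) = 3 - √3)
(q(7, 0) - 78)/(-54 - 70) + 32*(-48) = ((3 - √3) - 78)/(-54 - 70) + 32*(-48) = (-75 - √3)/(-124) - 1536 = (-75 - √3)*(-1/124) - 1536 = (75/124 + √3/124) - 1536 = -190389/124 + √3/124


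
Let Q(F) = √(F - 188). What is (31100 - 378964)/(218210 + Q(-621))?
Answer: -1286566160/807044151 + 5896*I*√809/807044151 ≈ -1.5942 + 0.00020779*I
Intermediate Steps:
Q(F) = √(-188 + F)
(31100 - 378964)/(218210 + Q(-621)) = (31100 - 378964)/(218210 + √(-188 - 621)) = -347864/(218210 + √(-809)) = -347864/(218210 + I*√809)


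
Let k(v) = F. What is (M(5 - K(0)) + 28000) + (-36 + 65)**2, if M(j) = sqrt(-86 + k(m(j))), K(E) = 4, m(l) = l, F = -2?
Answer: 28841 + 2*I*sqrt(22) ≈ 28841.0 + 9.3808*I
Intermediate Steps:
k(v) = -2
M(j) = 2*I*sqrt(22) (M(j) = sqrt(-86 - 2) = sqrt(-88) = 2*I*sqrt(22))
(M(5 - K(0)) + 28000) + (-36 + 65)**2 = (2*I*sqrt(22) + 28000) + (-36 + 65)**2 = (28000 + 2*I*sqrt(22)) + 29**2 = (28000 + 2*I*sqrt(22)) + 841 = 28841 + 2*I*sqrt(22)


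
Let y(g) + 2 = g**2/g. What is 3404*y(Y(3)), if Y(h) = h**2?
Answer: 23828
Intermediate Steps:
y(g) = -2 + g (y(g) = -2 + g**2/g = -2 + g)
3404*y(Y(3)) = 3404*(-2 + 3**2) = 3404*(-2 + 9) = 3404*7 = 23828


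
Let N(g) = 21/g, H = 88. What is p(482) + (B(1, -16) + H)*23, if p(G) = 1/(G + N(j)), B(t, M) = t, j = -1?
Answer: 943668/461 ≈ 2047.0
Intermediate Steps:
p(G) = 1/(-21 + G) (p(G) = 1/(G + 21/(-1)) = 1/(G + 21*(-1)) = 1/(G - 21) = 1/(-21 + G))
p(482) + (B(1, -16) + H)*23 = 1/(-21 + 482) + (1 + 88)*23 = 1/461 + 89*23 = 1/461 + 2047 = 943668/461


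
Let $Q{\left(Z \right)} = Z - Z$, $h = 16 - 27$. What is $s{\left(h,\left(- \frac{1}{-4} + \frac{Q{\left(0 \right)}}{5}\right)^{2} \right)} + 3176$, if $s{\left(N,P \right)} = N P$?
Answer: $\frac{50805}{16} \approx 3175.3$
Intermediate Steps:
$h = -11$ ($h = 16 - 27 = -11$)
$Q{\left(Z \right)} = 0$
$s{\left(h,\left(- \frac{1}{-4} + \frac{Q{\left(0 \right)}}{5}\right)^{2} \right)} + 3176 = - 11 \left(- \frac{1}{-4} + \frac{0}{5}\right)^{2} + 3176 = - 11 \left(\left(-1\right) \left(- \frac{1}{4}\right) + 0 \cdot \frac{1}{5}\right)^{2} + 3176 = - 11 \left(\frac{1}{4} + 0\right)^{2} + 3176 = - \frac{11}{16} + 3176 = \frac{50805}{16}$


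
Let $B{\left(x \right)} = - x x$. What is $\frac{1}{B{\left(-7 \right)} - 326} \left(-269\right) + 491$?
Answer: $\frac{184394}{375} \approx 491.72$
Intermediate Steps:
$B{\left(x \right)} = - x^{2}$
$\frac{1}{B{\left(-7 \right)} - 326} \left(-269\right) + 491 = \frac{1}{- \left(-7\right)^{2} - 326} \left(-269\right) + 491 = \frac{1}{\left(-1\right) 49 - 326} \left(-269\right) + 491 = \frac{1}{-49 - 326} \left(-269\right) + 491 = \frac{1}{-375} \left(-269\right) + 491 = \left(- \frac{1}{375}\right) \left(-269\right) + 491 = \frac{269}{375} + 491 = \frac{184394}{375}$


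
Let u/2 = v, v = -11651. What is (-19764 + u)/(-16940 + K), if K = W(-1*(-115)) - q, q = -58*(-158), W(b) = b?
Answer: 43066/25989 ≈ 1.6571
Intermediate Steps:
u = -23302 (u = 2*(-11651) = -23302)
q = 9164
K = -9049 (K = -1*(-115) - 1*9164 = 115 - 9164 = -9049)
(-19764 + u)/(-16940 + K) = (-19764 - 23302)/(-16940 - 9049) = -43066/(-25989) = -43066*(-1/25989) = 43066/25989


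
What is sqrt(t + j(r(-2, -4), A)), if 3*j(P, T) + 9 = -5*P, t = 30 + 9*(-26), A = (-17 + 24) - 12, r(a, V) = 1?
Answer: I*sqrt(1878)/3 ≈ 14.445*I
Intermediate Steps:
A = -5 (A = 7 - 12 = -5)
t = -204 (t = 30 - 234 = -204)
j(P, T) = -3 - 5*P/3 (j(P, T) = -3 + (-5*P)/3 = -3 - 5*P/3)
sqrt(t + j(r(-2, -4), A)) = sqrt(-204 + (-3 - 5/3*1)) = sqrt(-204 + (-3 - 5/3)) = sqrt(-204 - 14/3) = sqrt(-626/3) = I*sqrt(1878)/3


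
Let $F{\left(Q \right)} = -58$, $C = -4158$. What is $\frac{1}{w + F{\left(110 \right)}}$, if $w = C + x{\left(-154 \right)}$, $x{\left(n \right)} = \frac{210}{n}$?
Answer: $- \frac{11}{46391} \approx -0.00023711$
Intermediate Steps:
$w = - \frac{45753}{11}$ ($w = -4158 + \frac{210}{-154} = -4158 + 210 \left(- \frac{1}{154}\right) = -4158 - \frac{15}{11} = - \frac{45753}{11} \approx -4159.4$)
$\frac{1}{w + F{\left(110 \right)}} = \frac{1}{- \frac{45753}{11} - 58} = \frac{1}{- \frac{46391}{11}} = - \frac{11}{46391}$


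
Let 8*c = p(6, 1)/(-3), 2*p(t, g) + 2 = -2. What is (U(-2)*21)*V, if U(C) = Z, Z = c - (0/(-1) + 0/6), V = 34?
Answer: 119/2 ≈ 59.500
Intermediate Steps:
p(t, g) = -2 (p(t, g) = -1 + (½)*(-2) = -1 - 1 = -2)
c = 1/12 (c = (-2/(-3))/8 = (-2*(-⅓))/8 = (⅛)*(⅔) = 1/12 ≈ 0.083333)
Z = 1/12 (Z = 1/12 - (0/(-1) + 0/6) = 1/12 - (0*(-1) + 0*(⅙)) = 1/12 - (0 + 0) = 1/12 - 1*0 = 1/12 + 0 = 1/12 ≈ 0.083333)
U(C) = 1/12
(U(-2)*21)*V = ((1/12)*21)*34 = (7/4)*34 = 119/2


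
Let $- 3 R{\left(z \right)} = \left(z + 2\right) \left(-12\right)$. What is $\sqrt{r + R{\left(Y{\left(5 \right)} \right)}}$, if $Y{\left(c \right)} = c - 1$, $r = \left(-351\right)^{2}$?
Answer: $5 \sqrt{4929} \approx 351.03$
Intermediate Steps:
$r = 123201$
$Y{\left(c \right)} = -1 + c$ ($Y{\left(c \right)} = c - 1 = -1 + c$)
$R{\left(z \right)} = 8 + 4 z$ ($R{\left(z \right)} = - \frac{\left(z + 2\right) \left(-12\right)}{3} = - \frac{\left(2 + z\right) \left(-12\right)}{3} = - \frac{-24 - 12 z}{3} = 8 + 4 z$)
$\sqrt{r + R{\left(Y{\left(5 \right)} \right)}} = \sqrt{123201 + \left(8 + 4 \left(-1 + 5\right)\right)} = \sqrt{123201 + \left(8 + 4 \cdot 4\right)} = \sqrt{123201 + \left(8 + 16\right)} = \sqrt{123201 + 24} = \sqrt{123225} = 5 \sqrt{4929}$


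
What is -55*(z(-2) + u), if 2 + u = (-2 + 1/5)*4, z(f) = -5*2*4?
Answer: 2706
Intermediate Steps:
z(f) = -40 (z(f) = -10*4 = -40)
u = -46/5 (u = -2 + (-2 + 1/5)*4 = -2 + (-2 + ⅕)*4 = -2 - 9/5*4 = -2 - 36/5 = -46/5 ≈ -9.2000)
-55*(z(-2) + u) = -55*(-40 - 46/5) = -55*(-246/5) = 2706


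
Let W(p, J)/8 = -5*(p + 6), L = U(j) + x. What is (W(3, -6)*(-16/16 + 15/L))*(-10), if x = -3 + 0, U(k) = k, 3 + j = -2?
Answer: -10350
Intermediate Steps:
j = -5 (j = -3 - 2 = -5)
x = -3
L = -8 (L = -5 - 3 = -8)
W(p, J) = -240 - 40*p (W(p, J) = 8*(-5*(p + 6)) = 8*(-5*(6 + p)) = 8*(-30 - 5*p) = -240 - 40*p)
(W(3, -6)*(-16/16 + 15/L))*(-10) = ((-240 - 40*3)*(-16/16 + 15/(-8)))*(-10) = ((-240 - 120)*(-16*1/16 + 15*(-⅛)))*(-10) = -360*(-1 - 15/8)*(-10) = -360*(-23/8)*(-10) = 1035*(-10) = -10350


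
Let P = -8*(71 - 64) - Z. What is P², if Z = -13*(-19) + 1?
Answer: 92416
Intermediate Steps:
Z = 248 (Z = 247 + 1 = 248)
P = -304 (P = -8*(71 - 64) - 1*248 = -8*7 - 248 = -56 - 248 = -304)
P² = (-304)² = 92416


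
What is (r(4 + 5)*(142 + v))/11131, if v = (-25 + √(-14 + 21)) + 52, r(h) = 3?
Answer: 507/11131 + 3*√7/11131 ≈ 0.046262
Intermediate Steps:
v = 27 + √7 (v = (-25 + √7) + 52 = 27 + √7 ≈ 29.646)
(r(4 + 5)*(142 + v))/11131 = (3*(142 + (27 + √7)))/11131 = (3*(169 + √7))*(1/11131) = (507 + 3*√7)*(1/11131) = 507/11131 + 3*√7/11131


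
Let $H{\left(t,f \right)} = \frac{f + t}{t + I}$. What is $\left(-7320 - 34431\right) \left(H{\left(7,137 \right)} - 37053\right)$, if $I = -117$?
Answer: $\frac{85087995237}{55} \approx 1.5471 \cdot 10^{9}$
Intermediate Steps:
$H{\left(t,f \right)} = \frac{f + t}{-117 + t}$ ($H{\left(t,f \right)} = \frac{f + t}{t - 117} = \frac{f + t}{-117 + t}$)
$\left(-7320 - 34431\right) \left(H{\left(7,137 \right)} - 37053\right) = \left(-7320 - 34431\right) \left(\frac{137 + 7}{-117 + 7} - 37053\right) = - 41751 \left(\frac{1}{-110} \cdot 144 - 37053\right) = - 41751 \left(\left(- \frac{1}{110}\right) 144 - 37053\right) = - 41751 \left(- \frac{72}{55} - 37053\right) = \left(-41751\right) \left(- \frac{2037987}{55}\right) = \frac{85087995237}{55}$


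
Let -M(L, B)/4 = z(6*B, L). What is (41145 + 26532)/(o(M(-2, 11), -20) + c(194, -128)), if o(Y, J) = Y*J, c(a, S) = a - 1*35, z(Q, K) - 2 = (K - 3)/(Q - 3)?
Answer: 4263651/19697 ≈ 216.46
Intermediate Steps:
z(Q, K) = 2 + (-3 + K)/(-3 + Q) (z(Q, K) = 2 + (K - 3)/(Q - 3) = 2 + (-3 + K)/(-3 + Q))
M(L, B) = -4*(-9 + L + 12*B)/(-3 + 6*B) (M(L, B) = -4*(-9 + L + 2*(6*B))/(-3 + 6*B) = -4*(-9 + L + 12*B)/(-3 + 6*B))
c(a, S) = -35 + a (c(a, S) = a - 35 = -35 + a)
o(Y, J) = J*Y
(41145 + 26532)/(o(M(-2, 11), -20) + c(194, -128)) = (41145 + 26532)/(-80*(9 - 1*(-2) - 12*11)/(3*(-1 + 2*11)) + (-35 + 194)) = 67677/(-80*(9 + 2 - 132)/(3*(-1 + 22)) + 159) = 67677/(-80*(-121)/(3*21) + 159) = 67677/(-20*(-484/63) + 159) = 67677/(9680/63 + 159) = 67677/(19697/63) = 67677*(63/19697) = 4263651/19697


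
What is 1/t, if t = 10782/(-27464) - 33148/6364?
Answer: -21847612/122374165 ≈ -0.17853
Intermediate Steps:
t = -122374165/21847612 (t = 10782*(-1/27464) - 33148*1/6364 = -5391/13732 - 8287/1591 = -122374165/21847612 ≈ -5.6013)
1/t = 1/(-122374165/21847612) = -21847612/122374165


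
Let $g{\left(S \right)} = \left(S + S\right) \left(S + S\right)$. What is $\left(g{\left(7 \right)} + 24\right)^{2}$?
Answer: $48400$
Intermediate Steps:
$g{\left(S \right)} = 4 S^{2}$ ($g{\left(S \right)} = 2 S 2 S = 4 S^{2}$)
$\left(g{\left(7 \right)} + 24\right)^{2} = \left(4 \cdot 7^{2} + 24\right)^{2} = \left(4 \cdot 49 + 24\right)^{2} = \left(196 + 24\right)^{2} = 220^{2} = 48400$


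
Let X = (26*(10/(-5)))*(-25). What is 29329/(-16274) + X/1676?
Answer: -6999801/6818806 ≈ -1.0265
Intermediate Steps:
X = 1300 (X = (26*(10*(-⅕)))*(-25) = (26*(-2))*(-25) = -52*(-25) = 1300)
29329/(-16274) + X/1676 = 29329/(-16274) + 1300/1676 = 29329*(-1/16274) + 1300*(1/1676) = -29329/16274 + 325/419 = -6999801/6818806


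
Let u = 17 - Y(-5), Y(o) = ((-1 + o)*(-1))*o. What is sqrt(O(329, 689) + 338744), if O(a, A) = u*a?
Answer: sqrt(354207) ≈ 595.15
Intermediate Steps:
Y(o) = o*(1 - o) (Y(o) = (1 - o)*o = o*(1 - o))
u = 47 (u = 17 - (-5)*(1 - 1*(-5)) = 17 - (-5)*(1 + 5) = 17 - (-5)*6 = 17 - 1*(-30) = 17 + 30 = 47)
O(a, A) = 47*a
sqrt(O(329, 689) + 338744) = sqrt(47*329 + 338744) = sqrt(15463 + 338744) = sqrt(354207)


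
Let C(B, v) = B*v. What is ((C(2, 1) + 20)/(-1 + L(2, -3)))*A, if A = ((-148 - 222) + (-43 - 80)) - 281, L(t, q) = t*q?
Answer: 17028/7 ≈ 2432.6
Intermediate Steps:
L(t, q) = q*t
A = -774 (A = (-370 - 123) - 281 = -493 - 281 = -774)
((C(2, 1) + 20)/(-1 + L(2, -3)))*A = ((2*1 + 20)/(-1 - 3*2))*(-774) = ((2 + 20)/(-1 - 6))*(-774) = (22/(-7))*(-774) = (22*(-⅐))*(-774) = -22/7*(-774) = 17028/7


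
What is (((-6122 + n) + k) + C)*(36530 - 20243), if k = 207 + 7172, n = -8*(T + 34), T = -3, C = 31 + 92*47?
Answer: 87363468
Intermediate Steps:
C = 4355 (C = 31 + 4324 = 4355)
n = -248 (n = -8*(-3 + 34) = -8*31 = -248)
k = 7379
(((-6122 + n) + k) + C)*(36530 - 20243) = (((-6122 - 248) + 7379) + 4355)*(36530 - 20243) = ((-6370 + 7379) + 4355)*16287 = (1009 + 4355)*16287 = 5364*16287 = 87363468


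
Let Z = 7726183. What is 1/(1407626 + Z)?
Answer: 1/9133809 ≈ 1.0948e-7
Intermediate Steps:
1/(1407626 + Z) = 1/(1407626 + 7726183) = 1/9133809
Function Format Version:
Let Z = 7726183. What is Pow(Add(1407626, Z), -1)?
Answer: Rational(1, 9133809) ≈ 1.0948e-7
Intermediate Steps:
Pow(Add(1407626, Z), -1) = Pow(Add(1407626, 7726183), -1) = Pow(9133809, -1) = Rational(1, 9133809)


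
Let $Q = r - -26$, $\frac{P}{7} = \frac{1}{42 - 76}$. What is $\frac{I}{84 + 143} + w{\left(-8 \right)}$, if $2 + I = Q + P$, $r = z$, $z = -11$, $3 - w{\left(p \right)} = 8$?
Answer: $- \frac{38155}{7718} \approx -4.9436$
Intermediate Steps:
$w{\left(p \right)} = -5$ ($w{\left(p \right)} = 3 - 8 = -5$)
$P = - \frac{7}{34}$ ($P = \frac{7}{42 - 76} = \frac{7}{-34} = 7 \left(- \frac{1}{34}\right) = - \frac{7}{34} \approx -0.20588$)
$r = -11$
$Q = 15$ ($Q = -11 - -26 = -11 + 26 = 15$)
$I = \frac{435}{34}$ ($I = -2 + \left(15 - \frac{7}{34}\right) = -2 + \frac{503}{34} = \frac{435}{34} \approx 12.794$)
$\frac{I}{84 + 143} + w{\left(-8 \right)} = \frac{1}{84 + 143} \cdot \frac{435}{34} - 5 = \frac{1}{227} \cdot \frac{435}{34} - 5 = \frac{435}{7718} - 5 = - \frac{38155}{7718}$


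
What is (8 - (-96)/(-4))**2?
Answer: 256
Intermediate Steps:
(8 - (-96)/(-4))**2 = (8 - (-96)*(-1)/4)**2 = (8 - 24*1)**2 = (8 - 24)**2 = (-16)**2 = 256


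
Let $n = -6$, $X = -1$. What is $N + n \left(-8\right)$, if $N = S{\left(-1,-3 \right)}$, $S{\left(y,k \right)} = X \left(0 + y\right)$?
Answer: $49$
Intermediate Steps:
$S{\left(y,k \right)} = - y$ ($S{\left(y,k \right)} = - (0 + y) = - y$)
$N = 1$ ($N = \left(-1\right) \left(-1\right) = 1$)
$N + n \left(-8\right) = 1 - -48 = 1 + 48 = 49$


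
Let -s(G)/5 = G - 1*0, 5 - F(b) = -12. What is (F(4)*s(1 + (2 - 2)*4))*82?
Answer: -6970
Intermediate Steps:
F(b) = 17 (F(b) = 5 - 1*(-12) = 5 + 12 = 17)
s(G) = -5*G (s(G) = -5*(G - 1*0) = -5*(G + 0) = -5*G)
(F(4)*s(1 + (2 - 2)*4))*82 = (17*(-5*(1 + (2 - 2)*4)))*82 = (17*(-5*(1 + 0*4)))*82 = (17*(-5*(1 + 0)))*82 = (17*(-5*1))*82 = (17*(-5))*82 = -85*82 = -6970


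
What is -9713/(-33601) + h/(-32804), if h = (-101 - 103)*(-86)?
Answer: -67717673/275561801 ≈ -0.24574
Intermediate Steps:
h = 17544 (h = -204*(-86) = 17544)
-9713/(-33601) + h/(-32804) = -9713/(-33601) + 17544/(-32804) = -9713*(-1/33601) + 17544*(-1/32804) = 9713/33601 - 4386/8201 = -67717673/275561801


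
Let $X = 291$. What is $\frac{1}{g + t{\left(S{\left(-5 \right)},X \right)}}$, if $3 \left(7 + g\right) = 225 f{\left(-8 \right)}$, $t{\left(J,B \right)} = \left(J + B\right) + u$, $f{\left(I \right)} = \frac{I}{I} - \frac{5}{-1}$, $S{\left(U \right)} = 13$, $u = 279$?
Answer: $\frac{1}{1026} \approx 0.00097466$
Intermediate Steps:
$f{\left(I \right)} = 6$ ($f{\left(I \right)} = 1 - -5 = 1 + 5 = 6$)
$t{\left(J,B \right)} = 279 + B + J$ ($t{\left(J,B \right)} = \left(J + B\right) + 279 = \left(B + J\right) + 279 = 279 + B + J$)
$g = 443$ ($g = -7 + \frac{225 \cdot 6}{3} = -7 + \frac{1}{3} \cdot 1350 = -7 + 450 = 443$)
$\frac{1}{g + t{\left(S{\left(-5 \right)},X \right)}} = \frac{1}{443 + \left(279 + 291 + 13\right)} = \frac{1}{443 + 583} = \frac{1}{1026}$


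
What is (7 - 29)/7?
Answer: -22/7 ≈ -3.1429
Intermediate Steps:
(7 - 29)/7 = (⅐)*(-22) = -22/7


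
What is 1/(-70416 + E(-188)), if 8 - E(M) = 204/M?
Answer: -47/3309125 ≈ -1.4203e-5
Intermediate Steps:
E(M) = 8 - 204/M
1/(-70416 + E(-188)) = 1/(-70416 + (8 - 204/(-188))) = 1/(-70416 + (8 - 204*(-1/188))) = 1/(-70416 + (8 + 51/47)) = 1/(-70416 + 427/47) = 1/(-3309125/47) = -47/3309125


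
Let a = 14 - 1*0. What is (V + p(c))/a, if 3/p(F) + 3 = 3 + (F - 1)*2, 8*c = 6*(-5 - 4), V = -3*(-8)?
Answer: 369/217 ≈ 1.7005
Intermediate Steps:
a = 14 (a = 14 + 0 = 14)
V = 24
c = -27/4 (c = (6*(-5 - 4))/8 = (6*(-9))/8 = (1/8)*(-54) = -27/4 ≈ -6.7500)
p(F) = 3/(-2 + 2*F) (p(F) = 3/(-3 + (3 + (F - 1)*2)) = 3/(-3 + (3 + (-1 + F)*2)) = 3/(-3 + (3 + (-2 + 2*F))) = 3/(-3 + (1 + 2*F)) = 3/(-2 + 2*F))
(V + p(c))/a = (24 + 3/(2*(-1 - 27/4)))/14 = (24 + 3/(2*(-31/4)))*(1/14) = (24 + (3/2)*(-4/31))*(1/14) = (24 - 6/31)*(1/14) = (738/31)*(1/14) = 369/217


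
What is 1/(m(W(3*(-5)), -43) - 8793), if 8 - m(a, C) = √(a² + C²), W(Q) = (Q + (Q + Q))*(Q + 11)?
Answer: -8785/77141976 + √34249/77141976 ≈ -0.00011148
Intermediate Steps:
W(Q) = 3*Q*(11 + Q) (W(Q) = (Q + 2*Q)*(11 + Q) = (3*Q)*(11 + Q) = 3*Q*(11 + Q))
m(a, C) = 8 - √(C² + a²) (m(a, C) = 8 - √(a² + C²) = 8 - √(C² + a²))
1/(m(W(3*(-5)), -43) - 8793) = 1/((8 - √((-43)² + (3*(3*(-5))*(11 + 3*(-5)))²)) - 8793) = 1/((8 - √(1849 + (3*(-15)*(11 - 15))²)) - 8793) = 1/((8 - √(1849 + (3*(-15)*(-4))²)) - 8793) = 1/((8 - √(1849 + 180²)) - 8793) = 1/((8 - √(1849 + 32400)) - 8793) = 1/((8 - √34249) - 8793) = 1/(-8785 - √34249)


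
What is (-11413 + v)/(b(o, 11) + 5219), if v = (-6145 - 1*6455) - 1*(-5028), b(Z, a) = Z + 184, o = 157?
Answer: -3797/1112 ≈ -3.4146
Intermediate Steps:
b(Z, a) = 184 + Z
v = -7572 (v = (-6145 - 6455) + 5028 = -12600 + 5028 = -7572)
(-11413 + v)/(b(o, 11) + 5219) = (-11413 - 7572)/((184 + 157) + 5219) = -18985/(341 + 5219) = -18985/5560 = -18985*1/5560 = -3797/1112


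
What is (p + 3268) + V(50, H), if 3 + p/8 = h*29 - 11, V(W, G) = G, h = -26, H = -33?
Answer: -2909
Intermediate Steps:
p = -6144 (p = -24 + 8*(-26*29 - 11) = -24 + 8*(-754 - 11) = -24 + 8*(-765) = -24 - 6120 = -6144)
(p + 3268) + V(50, H) = (-6144 + 3268) - 33 = -2876 - 33 = -2909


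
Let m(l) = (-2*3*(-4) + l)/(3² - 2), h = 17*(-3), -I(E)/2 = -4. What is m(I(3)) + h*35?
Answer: -12463/7 ≈ -1780.4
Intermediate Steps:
I(E) = 8 (I(E) = -2*(-4) = 8)
h = -51
m(l) = 24/7 + l/7 (m(l) = (-6*(-4) + l)/(9 - 2) = (24 + l)/7 = (24 + l)*(⅐) = 24/7 + l/7)
m(I(3)) + h*35 = (24/7 + (⅐)*8) - 51*35 = (24/7 + 8/7) - 1785 = 32/7 - 1785 = -12463/7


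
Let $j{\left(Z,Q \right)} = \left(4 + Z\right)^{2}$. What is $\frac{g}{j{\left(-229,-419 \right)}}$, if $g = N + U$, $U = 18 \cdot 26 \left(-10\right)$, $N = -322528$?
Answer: $- \frac{327208}{50625} \approx -6.4634$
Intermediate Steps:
$U = -4680$ ($U = 468 \left(-10\right) = -4680$)
$g = -327208$ ($g = -322528 - 4680 = -327208$)
$\frac{g}{j{\left(-229,-419 \right)}} = - \frac{327208}{\left(4 - 229\right)^{2}} = - \frac{327208}{\left(-225\right)^{2}} = - \frac{327208}{50625}$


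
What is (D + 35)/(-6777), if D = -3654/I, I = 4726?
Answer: -80878/16014051 ≈ -0.0050504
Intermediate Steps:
D = -1827/2363 (D = -3654/4726 = -3654*1/4726 = -1827/2363 ≈ -0.77317)
(D + 35)/(-6777) = (-1827/2363 + 35)/(-6777) = (80878/2363)*(-1/6777) = -80878/16014051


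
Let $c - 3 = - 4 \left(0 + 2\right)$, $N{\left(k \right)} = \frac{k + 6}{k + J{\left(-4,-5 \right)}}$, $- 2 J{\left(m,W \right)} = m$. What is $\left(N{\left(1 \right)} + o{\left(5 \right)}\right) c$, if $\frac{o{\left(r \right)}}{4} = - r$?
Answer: $\frac{265}{3} \approx 88.333$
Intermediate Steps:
$J{\left(m,W \right)} = - \frac{m}{2}$
$N{\left(k \right)} = \frac{6 + k}{2 + k}$ ($N{\left(k \right)} = \frac{k + 6}{k - -2} = \frac{6 + k}{k + 2} = \frac{6 + k}{2 + k}$)
$o{\left(r \right)} = - 4 r$ ($o{\left(r \right)} = 4 \left(- r\right) = - 4 r$)
$c = -5$ ($c = 3 - 4 \left(0 + 2\right) = 3 - 8 = -5$)
$\left(N{\left(1 \right)} + o{\left(5 \right)}\right) c = \left(\frac{6 + 1}{2 + 1} - 20\right) \left(-5\right) = \left(\frac{1}{3} \cdot 7 - 20\right) \left(-5\right) = \left(\frac{7}{3} - 20\right) \left(-5\right) = \left(- \frac{53}{3}\right) \left(-5\right) = \frac{265}{3}$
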